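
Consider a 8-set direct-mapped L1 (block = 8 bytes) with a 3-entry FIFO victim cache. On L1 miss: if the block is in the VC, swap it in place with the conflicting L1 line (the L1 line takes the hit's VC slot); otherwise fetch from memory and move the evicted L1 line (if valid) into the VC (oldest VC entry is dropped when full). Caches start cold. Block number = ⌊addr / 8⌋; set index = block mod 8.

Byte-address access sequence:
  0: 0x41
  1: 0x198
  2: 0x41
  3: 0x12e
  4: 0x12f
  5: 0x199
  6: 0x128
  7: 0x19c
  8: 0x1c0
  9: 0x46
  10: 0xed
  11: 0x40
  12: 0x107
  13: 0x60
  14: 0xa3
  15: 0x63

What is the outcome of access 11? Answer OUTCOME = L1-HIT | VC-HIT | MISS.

OUTCOME = L1-HIT

  [0] addr=0x41 blk=8 s=0: MISS | VC []
  [1] addr=0x198 blk=51 s=3: MISS | VC []
  [2] addr=0x41 blk=8 s=0: L1-HIT | VC []
  [3] addr=0x12e blk=37 s=5: MISS | VC []
  [4] addr=0x12f blk=37 s=5: L1-HIT | VC []
  [5] addr=0x199 blk=51 s=3: L1-HIT | VC []
  [6] addr=0x128 blk=37 s=5: L1-HIT | VC []
  [7] addr=0x19c blk=51 s=3: L1-HIT | VC []
  [8] addr=0x1c0 blk=56 s=0: MISS | VC [8]
  [9] addr=0x46 blk=8 s=0: VC-HIT | VC [56]
  [10] addr=0xed blk=29 s=5: MISS | VC [56, 37]
  [11] addr=0x40 blk=8 s=0: L1-HIT | VC [56, 37]
  [12] addr=0x107 blk=32 s=0: MISS | VC [56, 37, 8]
  [13] addr=0x60 blk=12 s=4: MISS | VC [56, 37, 8]
  [14] addr=0xa3 blk=20 s=4: MISS | VC [37, 8, 12]
  [15] addr=0x63 blk=12 s=4: VC-HIT | VC [37, 8, 20]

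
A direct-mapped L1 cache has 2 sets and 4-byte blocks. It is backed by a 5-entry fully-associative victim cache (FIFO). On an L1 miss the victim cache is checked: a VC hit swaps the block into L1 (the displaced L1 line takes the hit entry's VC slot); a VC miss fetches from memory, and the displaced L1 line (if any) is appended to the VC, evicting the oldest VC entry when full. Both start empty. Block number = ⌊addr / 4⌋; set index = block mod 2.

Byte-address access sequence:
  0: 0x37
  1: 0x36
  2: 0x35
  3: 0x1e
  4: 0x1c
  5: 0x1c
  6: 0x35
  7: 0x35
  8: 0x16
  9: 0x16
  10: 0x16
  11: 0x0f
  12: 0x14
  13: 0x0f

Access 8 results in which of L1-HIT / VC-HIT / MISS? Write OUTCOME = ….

OUTCOME = MISS

0: 0x37 (blk 13, set 1) → MISS  vc=[]
1: 0x36 (blk 13, set 1) → L1-HIT  vc=[]
2: 0x35 (blk 13, set 1) → L1-HIT  vc=[]
3: 0x1e (blk 7, set 1) → MISS  vc=[13]
4: 0x1c (blk 7, set 1) → L1-HIT  vc=[13]
5: 0x1c (blk 7, set 1) → L1-HIT  vc=[13]
6: 0x35 (blk 13, set 1) → VC-HIT  vc=[7]
7: 0x35 (blk 13, set 1) → L1-HIT  vc=[7]
8: 0x16 (blk 5, set 1) → MISS  vc=[7, 13]
9: 0x16 (blk 5, set 1) → L1-HIT  vc=[7, 13]
10: 0x16 (blk 5, set 1) → L1-HIT  vc=[7, 13]
11: 0xf (blk 3, set 1) → MISS  vc=[7, 13, 5]
12: 0x14 (blk 5, set 1) → VC-HIT  vc=[7, 13, 3]
13: 0xf (blk 3, set 1) → VC-HIT  vc=[7, 13, 5]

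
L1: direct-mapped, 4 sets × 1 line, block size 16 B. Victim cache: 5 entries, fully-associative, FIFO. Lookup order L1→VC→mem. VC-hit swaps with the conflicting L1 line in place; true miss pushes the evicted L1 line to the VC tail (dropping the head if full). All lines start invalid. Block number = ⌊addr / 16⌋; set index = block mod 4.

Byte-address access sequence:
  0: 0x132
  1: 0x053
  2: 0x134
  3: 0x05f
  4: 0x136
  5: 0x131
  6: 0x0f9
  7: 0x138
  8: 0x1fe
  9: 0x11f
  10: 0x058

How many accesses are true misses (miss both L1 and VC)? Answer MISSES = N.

#0 0x132→b19/s3 MISS; vc=[]
#1 0x53→b5/s1 MISS; vc=[]
#2 0x134→b19/s3 L1-HIT; vc=[]
#3 0x5f→b5/s1 L1-HIT; vc=[]
#4 0x136→b19/s3 L1-HIT; vc=[]
#5 0x131→b19/s3 L1-HIT; vc=[]
#6 0xf9→b15/s3 MISS; vc=[19]
#7 0x138→b19/s3 VC-HIT; vc=[15]
#8 0x1fe→b31/s3 MISS; vc=[15,19]
#9 0x11f→b17/s1 MISS; vc=[15,19,5]
#10 0x58→b5/s1 VC-HIT; vc=[15,19,17]

MISSES = 5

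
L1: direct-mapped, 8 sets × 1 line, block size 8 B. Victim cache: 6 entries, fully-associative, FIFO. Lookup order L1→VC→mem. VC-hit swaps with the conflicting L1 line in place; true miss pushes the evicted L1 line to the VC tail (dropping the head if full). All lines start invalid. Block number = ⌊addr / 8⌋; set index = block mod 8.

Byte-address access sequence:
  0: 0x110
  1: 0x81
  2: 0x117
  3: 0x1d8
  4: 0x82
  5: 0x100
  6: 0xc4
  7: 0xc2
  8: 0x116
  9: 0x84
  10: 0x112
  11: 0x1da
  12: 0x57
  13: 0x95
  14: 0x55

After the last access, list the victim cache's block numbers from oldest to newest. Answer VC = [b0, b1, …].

VC = [24, 32, 34, 18]

0: 0x110 (blk 34, set 2) → MISS  vc=[]
1: 0x81 (blk 16, set 0) → MISS  vc=[]
2: 0x117 (blk 34, set 2) → L1-HIT  vc=[]
3: 0x1d8 (blk 59, set 3) → MISS  vc=[]
4: 0x82 (blk 16, set 0) → L1-HIT  vc=[]
5: 0x100 (blk 32, set 0) → MISS  vc=[16]
6: 0xc4 (blk 24, set 0) → MISS  vc=[16, 32]
7: 0xc2 (blk 24, set 0) → L1-HIT  vc=[16, 32]
8: 0x116 (blk 34, set 2) → L1-HIT  vc=[16, 32]
9: 0x84 (blk 16, set 0) → VC-HIT  vc=[24, 32]
10: 0x112 (blk 34, set 2) → L1-HIT  vc=[24, 32]
11: 0x1da (blk 59, set 3) → L1-HIT  vc=[24, 32]
12: 0x57 (blk 10, set 2) → MISS  vc=[24, 32, 34]
13: 0x95 (blk 18, set 2) → MISS  vc=[24, 32, 34, 10]
14: 0x55 (blk 10, set 2) → VC-HIT  vc=[24, 32, 34, 18]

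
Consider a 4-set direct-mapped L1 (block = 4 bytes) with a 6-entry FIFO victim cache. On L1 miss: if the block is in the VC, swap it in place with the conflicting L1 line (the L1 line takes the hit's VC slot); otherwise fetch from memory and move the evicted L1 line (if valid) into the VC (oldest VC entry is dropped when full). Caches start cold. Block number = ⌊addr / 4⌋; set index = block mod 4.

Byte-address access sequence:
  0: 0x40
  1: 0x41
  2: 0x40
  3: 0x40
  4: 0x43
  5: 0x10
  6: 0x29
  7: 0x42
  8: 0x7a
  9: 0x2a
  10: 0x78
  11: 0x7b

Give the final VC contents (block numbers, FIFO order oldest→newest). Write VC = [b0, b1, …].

0: 0x40 (blk 16, set 0) → MISS  vc=[]
1: 0x41 (blk 16, set 0) → L1-HIT  vc=[]
2: 0x40 (blk 16, set 0) → L1-HIT  vc=[]
3: 0x40 (blk 16, set 0) → L1-HIT  vc=[]
4: 0x43 (blk 16, set 0) → L1-HIT  vc=[]
5: 0x10 (blk 4, set 0) → MISS  vc=[16]
6: 0x29 (blk 10, set 2) → MISS  vc=[16]
7: 0x42 (blk 16, set 0) → VC-HIT  vc=[4]
8: 0x7a (blk 30, set 2) → MISS  vc=[4, 10]
9: 0x2a (blk 10, set 2) → VC-HIT  vc=[4, 30]
10: 0x78 (blk 30, set 2) → VC-HIT  vc=[4, 10]
11: 0x7b (blk 30, set 2) → L1-HIT  vc=[4, 10]

VC = [4, 10]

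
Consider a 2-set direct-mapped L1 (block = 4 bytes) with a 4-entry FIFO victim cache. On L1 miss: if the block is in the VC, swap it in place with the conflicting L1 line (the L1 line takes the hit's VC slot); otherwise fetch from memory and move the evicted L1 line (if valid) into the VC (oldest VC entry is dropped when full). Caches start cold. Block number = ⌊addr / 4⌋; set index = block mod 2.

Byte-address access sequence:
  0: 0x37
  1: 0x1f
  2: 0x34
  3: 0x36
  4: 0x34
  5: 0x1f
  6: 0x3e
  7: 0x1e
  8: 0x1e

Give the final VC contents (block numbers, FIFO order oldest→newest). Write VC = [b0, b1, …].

0: 0x37 (blk 13, set 1) → MISS  vc=[]
1: 0x1f (blk 7, set 1) → MISS  vc=[13]
2: 0x34 (blk 13, set 1) → VC-HIT  vc=[7]
3: 0x36 (blk 13, set 1) → L1-HIT  vc=[7]
4: 0x34 (blk 13, set 1) → L1-HIT  vc=[7]
5: 0x1f (blk 7, set 1) → VC-HIT  vc=[13]
6: 0x3e (blk 15, set 1) → MISS  vc=[13, 7]
7: 0x1e (blk 7, set 1) → VC-HIT  vc=[13, 15]
8: 0x1e (blk 7, set 1) → L1-HIT  vc=[13, 15]

VC = [13, 15]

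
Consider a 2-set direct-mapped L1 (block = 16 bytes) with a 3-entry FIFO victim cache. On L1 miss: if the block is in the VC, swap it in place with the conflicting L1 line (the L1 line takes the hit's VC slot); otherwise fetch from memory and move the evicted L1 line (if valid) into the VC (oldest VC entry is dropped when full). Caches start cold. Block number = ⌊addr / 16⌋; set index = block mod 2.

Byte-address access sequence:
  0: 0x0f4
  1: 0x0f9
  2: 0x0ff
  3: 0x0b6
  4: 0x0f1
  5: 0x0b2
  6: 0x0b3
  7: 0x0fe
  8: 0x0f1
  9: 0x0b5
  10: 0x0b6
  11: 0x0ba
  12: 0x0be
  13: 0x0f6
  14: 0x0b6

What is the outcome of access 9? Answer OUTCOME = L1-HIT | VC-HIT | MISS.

OUTCOME = VC-HIT

#0 0xf4→b15/s1 MISS; vc=[]
#1 0xf9→b15/s1 L1-HIT; vc=[]
#2 0xff→b15/s1 L1-HIT; vc=[]
#3 0xb6→b11/s1 MISS; vc=[15]
#4 0xf1→b15/s1 VC-HIT; vc=[11]
#5 0xb2→b11/s1 VC-HIT; vc=[15]
#6 0xb3→b11/s1 L1-HIT; vc=[15]
#7 0xfe→b15/s1 VC-HIT; vc=[11]
#8 0xf1→b15/s1 L1-HIT; vc=[11]
#9 0xb5→b11/s1 VC-HIT; vc=[15]
#10 0xb6→b11/s1 L1-HIT; vc=[15]
#11 0xba→b11/s1 L1-HIT; vc=[15]
#12 0xbe→b11/s1 L1-HIT; vc=[15]
#13 0xf6→b15/s1 VC-HIT; vc=[11]
#14 0xb6→b11/s1 VC-HIT; vc=[15]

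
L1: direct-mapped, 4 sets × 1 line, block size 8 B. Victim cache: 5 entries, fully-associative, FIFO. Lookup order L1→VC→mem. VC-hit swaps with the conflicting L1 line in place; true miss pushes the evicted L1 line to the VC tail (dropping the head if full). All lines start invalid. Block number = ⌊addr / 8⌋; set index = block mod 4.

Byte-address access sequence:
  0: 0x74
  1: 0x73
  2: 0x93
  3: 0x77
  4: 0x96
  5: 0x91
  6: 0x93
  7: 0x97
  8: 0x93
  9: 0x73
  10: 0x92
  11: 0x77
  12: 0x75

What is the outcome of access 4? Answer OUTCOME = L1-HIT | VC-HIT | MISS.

OUTCOME = VC-HIT

0: 0x74 (blk 14, set 2) → MISS  vc=[]
1: 0x73 (blk 14, set 2) → L1-HIT  vc=[]
2: 0x93 (blk 18, set 2) → MISS  vc=[14]
3: 0x77 (blk 14, set 2) → VC-HIT  vc=[18]
4: 0x96 (blk 18, set 2) → VC-HIT  vc=[14]
5: 0x91 (blk 18, set 2) → L1-HIT  vc=[14]
6: 0x93 (blk 18, set 2) → L1-HIT  vc=[14]
7: 0x97 (blk 18, set 2) → L1-HIT  vc=[14]
8: 0x93 (blk 18, set 2) → L1-HIT  vc=[14]
9: 0x73 (blk 14, set 2) → VC-HIT  vc=[18]
10: 0x92 (blk 18, set 2) → VC-HIT  vc=[14]
11: 0x77 (blk 14, set 2) → VC-HIT  vc=[18]
12: 0x75 (blk 14, set 2) → L1-HIT  vc=[18]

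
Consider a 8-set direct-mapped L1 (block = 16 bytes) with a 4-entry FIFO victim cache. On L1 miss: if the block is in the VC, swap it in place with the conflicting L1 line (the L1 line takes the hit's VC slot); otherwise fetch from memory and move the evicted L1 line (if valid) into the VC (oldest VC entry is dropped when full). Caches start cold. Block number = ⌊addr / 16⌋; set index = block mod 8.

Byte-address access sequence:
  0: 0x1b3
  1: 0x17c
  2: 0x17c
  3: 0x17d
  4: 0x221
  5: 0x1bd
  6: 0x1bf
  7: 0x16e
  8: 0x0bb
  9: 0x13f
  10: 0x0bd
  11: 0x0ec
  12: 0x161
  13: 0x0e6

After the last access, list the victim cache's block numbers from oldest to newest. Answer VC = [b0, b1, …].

  [0] addr=0x1b3 blk=27 s=3: MISS | VC []
  [1] addr=0x17c blk=23 s=7: MISS | VC []
  [2] addr=0x17c blk=23 s=7: L1-HIT | VC []
  [3] addr=0x17d blk=23 s=7: L1-HIT | VC []
  [4] addr=0x221 blk=34 s=2: MISS | VC []
  [5] addr=0x1bd blk=27 s=3: L1-HIT | VC []
  [6] addr=0x1bf blk=27 s=3: L1-HIT | VC []
  [7] addr=0x16e blk=22 s=6: MISS | VC []
  [8] addr=0xbb blk=11 s=3: MISS | VC [27]
  [9] addr=0x13f blk=19 s=3: MISS | VC [27, 11]
  [10] addr=0xbd blk=11 s=3: VC-HIT | VC [27, 19]
  [11] addr=0xec blk=14 s=6: MISS | VC [27, 19, 22]
  [12] addr=0x161 blk=22 s=6: VC-HIT | VC [27, 19, 14]
  [13] addr=0xe6 blk=14 s=6: VC-HIT | VC [27, 19, 22]

VC = [27, 19, 22]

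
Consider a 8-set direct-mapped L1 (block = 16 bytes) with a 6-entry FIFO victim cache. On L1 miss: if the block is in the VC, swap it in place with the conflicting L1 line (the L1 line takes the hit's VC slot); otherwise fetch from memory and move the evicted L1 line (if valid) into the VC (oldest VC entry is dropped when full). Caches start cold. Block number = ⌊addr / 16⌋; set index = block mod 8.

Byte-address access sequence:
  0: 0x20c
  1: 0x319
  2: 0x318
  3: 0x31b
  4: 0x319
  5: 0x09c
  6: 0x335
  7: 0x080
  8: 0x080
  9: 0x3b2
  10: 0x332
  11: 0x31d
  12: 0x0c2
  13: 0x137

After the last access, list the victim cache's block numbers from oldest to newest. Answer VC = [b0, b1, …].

VC = [9, 32, 59, 51]

#0 0x20c→b32/s0 MISS; vc=[]
#1 0x319→b49/s1 MISS; vc=[]
#2 0x318→b49/s1 L1-HIT; vc=[]
#3 0x31b→b49/s1 L1-HIT; vc=[]
#4 0x319→b49/s1 L1-HIT; vc=[]
#5 0x9c→b9/s1 MISS; vc=[49]
#6 0x335→b51/s3 MISS; vc=[49]
#7 0x80→b8/s0 MISS; vc=[49,32]
#8 0x80→b8/s0 L1-HIT; vc=[49,32]
#9 0x3b2→b59/s3 MISS; vc=[49,32,51]
#10 0x332→b51/s3 VC-HIT; vc=[49,32,59]
#11 0x31d→b49/s1 VC-HIT; vc=[9,32,59]
#12 0xc2→b12/s4 MISS; vc=[9,32,59]
#13 0x137→b19/s3 MISS; vc=[9,32,59,51]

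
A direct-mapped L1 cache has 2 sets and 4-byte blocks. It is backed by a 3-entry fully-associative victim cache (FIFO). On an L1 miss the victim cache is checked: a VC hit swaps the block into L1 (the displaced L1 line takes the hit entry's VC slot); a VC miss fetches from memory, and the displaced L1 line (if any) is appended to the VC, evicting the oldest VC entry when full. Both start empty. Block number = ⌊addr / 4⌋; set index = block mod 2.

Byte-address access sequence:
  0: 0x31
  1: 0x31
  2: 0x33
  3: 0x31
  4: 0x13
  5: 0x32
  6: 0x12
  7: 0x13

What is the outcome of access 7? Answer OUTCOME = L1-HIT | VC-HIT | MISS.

#0 0x31→b12/s0 MISS; vc=[]
#1 0x31→b12/s0 L1-HIT; vc=[]
#2 0x33→b12/s0 L1-HIT; vc=[]
#3 0x31→b12/s0 L1-HIT; vc=[]
#4 0x13→b4/s0 MISS; vc=[12]
#5 0x32→b12/s0 VC-HIT; vc=[4]
#6 0x12→b4/s0 VC-HIT; vc=[12]
#7 0x13→b4/s0 L1-HIT; vc=[12]

OUTCOME = L1-HIT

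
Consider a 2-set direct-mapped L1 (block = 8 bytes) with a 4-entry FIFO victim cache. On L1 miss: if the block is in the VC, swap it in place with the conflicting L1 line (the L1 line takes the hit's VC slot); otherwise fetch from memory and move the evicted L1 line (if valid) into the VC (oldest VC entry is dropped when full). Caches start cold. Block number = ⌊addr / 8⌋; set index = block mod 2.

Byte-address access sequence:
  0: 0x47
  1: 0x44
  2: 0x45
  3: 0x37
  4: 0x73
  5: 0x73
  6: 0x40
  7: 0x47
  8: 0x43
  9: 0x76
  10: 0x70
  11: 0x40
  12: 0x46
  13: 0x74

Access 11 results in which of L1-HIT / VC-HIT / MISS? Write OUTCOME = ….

#0 0x47→b8/s0 MISS; vc=[]
#1 0x44→b8/s0 L1-HIT; vc=[]
#2 0x45→b8/s0 L1-HIT; vc=[]
#3 0x37→b6/s0 MISS; vc=[8]
#4 0x73→b14/s0 MISS; vc=[8,6]
#5 0x73→b14/s0 L1-HIT; vc=[8,6]
#6 0x40→b8/s0 VC-HIT; vc=[14,6]
#7 0x47→b8/s0 L1-HIT; vc=[14,6]
#8 0x43→b8/s0 L1-HIT; vc=[14,6]
#9 0x76→b14/s0 VC-HIT; vc=[8,6]
#10 0x70→b14/s0 L1-HIT; vc=[8,6]
#11 0x40→b8/s0 VC-HIT; vc=[14,6]
#12 0x46→b8/s0 L1-HIT; vc=[14,6]
#13 0x74→b14/s0 VC-HIT; vc=[8,6]

OUTCOME = VC-HIT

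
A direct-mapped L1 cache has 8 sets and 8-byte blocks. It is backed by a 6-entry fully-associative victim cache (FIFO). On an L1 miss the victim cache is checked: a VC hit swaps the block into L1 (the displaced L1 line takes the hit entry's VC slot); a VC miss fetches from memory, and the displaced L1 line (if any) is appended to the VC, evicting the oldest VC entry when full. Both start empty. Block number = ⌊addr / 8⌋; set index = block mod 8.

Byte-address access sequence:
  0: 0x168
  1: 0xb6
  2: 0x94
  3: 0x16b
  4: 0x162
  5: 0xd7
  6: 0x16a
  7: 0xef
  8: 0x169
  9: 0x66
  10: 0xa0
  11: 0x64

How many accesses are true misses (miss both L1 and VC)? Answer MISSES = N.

0: 0x168 (blk 45, set 5) → MISS  vc=[]
1: 0xb6 (blk 22, set 6) → MISS  vc=[]
2: 0x94 (blk 18, set 2) → MISS  vc=[]
3: 0x16b (blk 45, set 5) → L1-HIT  vc=[]
4: 0x162 (blk 44, set 4) → MISS  vc=[]
5: 0xd7 (blk 26, set 2) → MISS  vc=[18]
6: 0x16a (blk 45, set 5) → L1-HIT  vc=[18]
7: 0xef (blk 29, set 5) → MISS  vc=[18, 45]
8: 0x169 (blk 45, set 5) → VC-HIT  vc=[18, 29]
9: 0x66 (blk 12, set 4) → MISS  vc=[18, 29, 44]
10: 0xa0 (blk 20, set 4) → MISS  vc=[18, 29, 44, 12]
11: 0x64 (blk 12, set 4) → VC-HIT  vc=[18, 29, 44, 20]

MISSES = 8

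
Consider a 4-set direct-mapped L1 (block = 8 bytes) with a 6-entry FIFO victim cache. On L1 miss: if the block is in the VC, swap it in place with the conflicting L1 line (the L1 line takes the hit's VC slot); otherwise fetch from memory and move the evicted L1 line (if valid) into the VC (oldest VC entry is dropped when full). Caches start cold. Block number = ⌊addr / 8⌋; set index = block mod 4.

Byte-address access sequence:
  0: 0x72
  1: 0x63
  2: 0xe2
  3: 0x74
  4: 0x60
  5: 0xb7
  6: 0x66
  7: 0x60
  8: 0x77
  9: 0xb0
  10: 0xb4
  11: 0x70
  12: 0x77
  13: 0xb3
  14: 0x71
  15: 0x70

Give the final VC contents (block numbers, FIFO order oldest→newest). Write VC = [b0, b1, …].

#0 0x72→b14/s2 MISS; vc=[]
#1 0x63→b12/s0 MISS; vc=[]
#2 0xe2→b28/s0 MISS; vc=[12]
#3 0x74→b14/s2 L1-HIT; vc=[12]
#4 0x60→b12/s0 VC-HIT; vc=[28]
#5 0xb7→b22/s2 MISS; vc=[28,14]
#6 0x66→b12/s0 L1-HIT; vc=[28,14]
#7 0x60→b12/s0 L1-HIT; vc=[28,14]
#8 0x77→b14/s2 VC-HIT; vc=[28,22]
#9 0xb0→b22/s2 VC-HIT; vc=[28,14]
#10 0xb4→b22/s2 L1-HIT; vc=[28,14]
#11 0x70→b14/s2 VC-HIT; vc=[28,22]
#12 0x77→b14/s2 L1-HIT; vc=[28,22]
#13 0xb3→b22/s2 VC-HIT; vc=[28,14]
#14 0x71→b14/s2 VC-HIT; vc=[28,22]
#15 0x70→b14/s2 L1-HIT; vc=[28,22]

VC = [28, 22]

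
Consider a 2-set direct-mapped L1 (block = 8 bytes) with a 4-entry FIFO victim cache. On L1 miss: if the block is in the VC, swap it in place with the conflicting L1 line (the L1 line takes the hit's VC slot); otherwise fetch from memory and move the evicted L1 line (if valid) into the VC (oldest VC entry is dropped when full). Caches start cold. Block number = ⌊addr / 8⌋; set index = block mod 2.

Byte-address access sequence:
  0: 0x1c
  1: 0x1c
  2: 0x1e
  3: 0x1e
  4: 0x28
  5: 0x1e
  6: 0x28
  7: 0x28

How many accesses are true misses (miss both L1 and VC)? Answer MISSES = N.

MISSES = 2

0: 0x1c (blk 3, set 1) → MISS  vc=[]
1: 0x1c (blk 3, set 1) → L1-HIT  vc=[]
2: 0x1e (blk 3, set 1) → L1-HIT  vc=[]
3: 0x1e (blk 3, set 1) → L1-HIT  vc=[]
4: 0x28 (blk 5, set 1) → MISS  vc=[3]
5: 0x1e (blk 3, set 1) → VC-HIT  vc=[5]
6: 0x28 (blk 5, set 1) → VC-HIT  vc=[3]
7: 0x28 (blk 5, set 1) → L1-HIT  vc=[3]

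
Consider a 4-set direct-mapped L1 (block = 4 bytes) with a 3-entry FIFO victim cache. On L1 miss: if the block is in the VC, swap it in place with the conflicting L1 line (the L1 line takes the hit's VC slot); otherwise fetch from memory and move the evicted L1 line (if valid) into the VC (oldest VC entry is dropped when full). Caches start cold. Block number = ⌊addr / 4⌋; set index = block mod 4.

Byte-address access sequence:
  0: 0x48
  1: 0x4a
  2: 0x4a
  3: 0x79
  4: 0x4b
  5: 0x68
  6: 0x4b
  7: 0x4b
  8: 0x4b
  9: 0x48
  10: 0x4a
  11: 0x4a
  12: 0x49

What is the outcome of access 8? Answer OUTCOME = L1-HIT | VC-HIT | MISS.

  [0] addr=0x48 blk=18 s=2: MISS | VC []
  [1] addr=0x4a blk=18 s=2: L1-HIT | VC []
  [2] addr=0x4a blk=18 s=2: L1-HIT | VC []
  [3] addr=0x79 blk=30 s=2: MISS | VC [18]
  [4] addr=0x4b blk=18 s=2: VC-HIT | VC [30]
  [5] addr=0x68 blk=26 s=2: MISS | VC [30, 18]
  [6] addr=0x4b blk=18 s=2: VC-HIT | VC [30, 26]
  [7] addr=0x4b blk=18 s=2: L1-HIT | VC [30, 26]
  [8] addr=0x4b blk=18 s=2: L1-HIT | VC [30, 26]
  [9] addr=0x48 blk=18 s=2: L1-HIT | VC [30, 26]
  [10] addr=0x4a blk=18 s=2: L1-HIT | VC [30, 26]
  [11] addr=0x4a blk=18 s=2: L1-HIT | VC [30, 26]
  [12] addr=0x49 blk=18 s=2: L1-HIT | VC [30, 26]

OUTCOME = L1-HIT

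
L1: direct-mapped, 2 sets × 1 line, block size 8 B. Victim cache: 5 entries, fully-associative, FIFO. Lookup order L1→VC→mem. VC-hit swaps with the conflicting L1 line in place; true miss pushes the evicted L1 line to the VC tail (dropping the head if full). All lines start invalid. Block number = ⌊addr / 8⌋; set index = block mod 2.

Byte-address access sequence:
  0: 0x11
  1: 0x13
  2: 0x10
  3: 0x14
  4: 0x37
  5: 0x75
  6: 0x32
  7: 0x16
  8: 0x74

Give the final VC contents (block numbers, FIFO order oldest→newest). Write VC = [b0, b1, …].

0: 0x11 (blk 2, set 0) → MISS  vc=[]
1: 0x13 (blk 2, set 0) → L1-HIT  vc=[]
2: 0x10 (blk 2, set 0) → L1-HIT  vc=[]
3: 0x14 (blk 2, set 0) → L1-HIT  vc=[]
4: 0x37 (blk 6, set 0) → MISS  vc=[2]
5: 0x75 (blk 14, set 0) → MISS  vc=[2, 6]
6: 0x32 (blk 6, set 0) → VC-HIT  vc=[2, 14]
7: 0x16 (blk 2, set 0) → VC-HIT  vc=[6, 14]
8: 0x74 (blk 14, set 0) → VC-HIT  vc=[6, 2]

VC = [6, 2]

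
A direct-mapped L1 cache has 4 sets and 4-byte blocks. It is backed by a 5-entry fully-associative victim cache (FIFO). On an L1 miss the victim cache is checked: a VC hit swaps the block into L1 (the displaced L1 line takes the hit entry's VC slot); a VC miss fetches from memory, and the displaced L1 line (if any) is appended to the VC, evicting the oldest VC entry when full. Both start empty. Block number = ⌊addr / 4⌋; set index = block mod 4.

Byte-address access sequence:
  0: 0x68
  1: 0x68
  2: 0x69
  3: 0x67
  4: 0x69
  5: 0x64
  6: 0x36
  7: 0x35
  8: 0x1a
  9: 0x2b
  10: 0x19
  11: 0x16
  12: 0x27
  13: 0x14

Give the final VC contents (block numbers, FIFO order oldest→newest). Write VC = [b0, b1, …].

VC = [25, 26, 10, 13, 9]

  [0] addr=0x68 blk=26 s=2: MISS | VC []
  [1] addr=0x68 blk=26 s=2: L1-HIT | VC []
  [2] addr=0x69 blk=26 s=2: L1-HIT | VC []
  [3] addr=0x67 blk=25 s=1: MISS | VC []
  [4] addr=0x69 blk=26 s=2: L1-HIT | VC []
  [5] addr=0x64 blk=25 s=1: L1-HIT | VC []
  [6] addr=0x36 blk=13 s=1: MISS | VC [25]
  [7] addr=0x35 blk=13 s=1: L1-HIT | VC [25]
  [8] addr=0x1a blk=6 s=2: MISS | VC [25, 26]
  [9] addr=0x2b blk=10 s=2: MISS | VC [25, 26, 6]
  [10] addr=0x19 blk=6 s=2: VC-HIT | VC [25, 26, 10]
  [11] addr=0x16 blk=5 s=1: MISS | VC [25, 26, 10, 13]
  [12] addr=0x27 blk=9 s=1: MISS | VC [25, 26, 10, 13, 5]
  [13] addr=0x14 blk=5 s=1: VC-HIT | VC [25, 26, 10, 13, 9]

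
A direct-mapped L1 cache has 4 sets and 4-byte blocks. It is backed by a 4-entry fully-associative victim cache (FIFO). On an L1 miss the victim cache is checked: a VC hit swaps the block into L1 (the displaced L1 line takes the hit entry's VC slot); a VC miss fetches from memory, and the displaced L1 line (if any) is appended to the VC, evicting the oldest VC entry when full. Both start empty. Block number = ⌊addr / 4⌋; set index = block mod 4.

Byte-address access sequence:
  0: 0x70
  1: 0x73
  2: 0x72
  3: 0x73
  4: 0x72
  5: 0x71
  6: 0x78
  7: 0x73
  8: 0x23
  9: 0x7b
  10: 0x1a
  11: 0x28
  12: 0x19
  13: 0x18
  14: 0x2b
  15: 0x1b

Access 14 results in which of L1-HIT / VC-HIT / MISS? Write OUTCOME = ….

OUTCOME = VC-HIT

#0 0x70→b28/s0 MISS; vc=[]
#1 0x73→b28/s0 L1-HIT; vc=[]
#2 0x72→b28/s0 L1-HIT; vc=[]
#3 0x73→b28/s0 L1-HIT; vc=[]
#4 0x72→b28/s0 L1-HIT; vc=[]
#5 0x71→b28/s0 L1-HIT; vc=[]
#6 0x78→b30/s2 MISS; vc=[]
#7 0x73→b28/s0 L1-HIT; vc=[]
#8 0x23→b8/s0 MISS; vc=[28]
#9 0x7b→b30/s2 L1-HIT; vc=[28]
#10 0x1a→b6/s2 MISS; vc=[28,30]
#11 0x28→b10/s2 MISS; vc=[28,30,6]
#12 0x19→b6/s2 VC-HIT; vc=[28,30,10]
#13 0x18→b6/s2 L1-HIT; vc=[28,30,10]
#14 0x2b→b10/s2 VC-HIT; vc=[28,30,6]
#15 0x1b→b6/s2 VC-HIT; vc=[28,30,10]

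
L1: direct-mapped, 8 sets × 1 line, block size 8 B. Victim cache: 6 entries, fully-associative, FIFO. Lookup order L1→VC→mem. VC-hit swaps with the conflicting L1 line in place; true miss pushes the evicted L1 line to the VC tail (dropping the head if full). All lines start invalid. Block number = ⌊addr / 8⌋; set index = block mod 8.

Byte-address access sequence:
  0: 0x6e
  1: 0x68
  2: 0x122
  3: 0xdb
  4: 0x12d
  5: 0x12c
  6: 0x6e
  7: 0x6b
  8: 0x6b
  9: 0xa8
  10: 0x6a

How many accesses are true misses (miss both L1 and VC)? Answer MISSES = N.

0: 0x6e (blk 13, set 5) → MISS  vc=[]
1: 0x68 (blk 13, set 5) → L1-HIT  vc=[]
2: 0x122 (blk 36, set 4) → MISS  vc=[]
3: 0xdb (blk 27, set 3) → MISS  vc=[]
4: 0x12d (blk 37, set 5) → MISS  vc=[13]
5: 0x12c (blk 37, set 5) → L1-HIT  vc=[13]
6: 0x6e (blk 13, set 5) → VC-HIT  vc=[37]
7: 0x6b (blk 13, set 5) → L1-HIT  vc=[37]
8: 0x6b (blk 13, set 5) → L1-HIT  vc=[37]
9: 0xa8 (blk 21, set 5) → MISS  vc=[37, 13]
10: 0x6a (blk 13, set 5) → VC-HIT  vc=[37, 21]

MISSES = 5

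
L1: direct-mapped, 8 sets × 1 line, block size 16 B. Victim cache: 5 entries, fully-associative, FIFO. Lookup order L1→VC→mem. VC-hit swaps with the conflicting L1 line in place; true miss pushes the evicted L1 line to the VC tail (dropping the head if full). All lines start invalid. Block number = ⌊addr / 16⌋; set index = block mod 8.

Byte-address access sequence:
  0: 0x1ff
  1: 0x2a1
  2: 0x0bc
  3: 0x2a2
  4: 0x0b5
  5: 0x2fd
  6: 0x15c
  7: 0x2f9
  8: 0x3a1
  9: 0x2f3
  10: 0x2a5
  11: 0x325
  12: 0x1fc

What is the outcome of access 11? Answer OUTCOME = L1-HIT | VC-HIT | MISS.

#0 0x1ff→b31/s7 MISS; vc=[]
#1 0x2a1→b42/s2 MISS; vc=[]
#2 0xbc→b11/s3 MISS; vc=[]
#3 0x2a2→b42/s2 L1-HIT; vc=[]
#4 0xb5→b11/s3 L1-HIT; vc=[]
#5 0x2fd→b47/s7 MISS; vc=[31]
#6 0x15c→b21/s5 MISS; vc=[31]
#7 0x2f9→b47/s7 L1-HIT; vc=[31]
#8 0x3a1→b58/s2 MISS; vc=[31,42]
#9 0x2f3→b47/s7 L1-HIT; vc=[31,42]
#10 0x2a5→b42/s2 VC-HIT; vc=[31,58]
#11 0x325→b50/s2 MISS; vc=[31,58,42]
#12 0x1fc→b31/s7 VC-HIT; vc=[47,58,42]

OUTCOME = MISS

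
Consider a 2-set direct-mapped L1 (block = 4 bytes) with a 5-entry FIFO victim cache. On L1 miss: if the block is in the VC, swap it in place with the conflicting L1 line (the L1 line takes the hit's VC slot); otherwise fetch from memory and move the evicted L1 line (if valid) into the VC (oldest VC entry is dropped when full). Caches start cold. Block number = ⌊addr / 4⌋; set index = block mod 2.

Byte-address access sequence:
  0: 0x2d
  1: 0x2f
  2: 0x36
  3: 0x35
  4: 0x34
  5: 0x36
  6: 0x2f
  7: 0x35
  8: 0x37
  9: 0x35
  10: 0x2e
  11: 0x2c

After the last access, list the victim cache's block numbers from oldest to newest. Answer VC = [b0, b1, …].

VC = [13]

#0 0x2d→b11/s1 MISS; vc=[]
#1 0x2f→b11/s1 L1-HIT; vc=[]
#2 0x36→b13/s1 MISS; vc=[11]
#3 0x35→b13/s1 L1-HIT; vc=[11]
#4 0x34→b13/s1 L1-HIT; vc=[11]
#5 0x36→b13/s1 L1-HIT; vc=[11]
#6 0x2f→b11/s1 VC-HIT; vc=[13]
#7 0x35→b13/s1 VC-HIT; vc=[11]
#8 0x37→b13/s1 L1-HIT; vc=[11]
#9 0x35→b13/s1 L1-HIT; vc=[11]
#10 0x2e→b11/s1 VC-HIT; vc=[13]
#11 0x2c→b11/s1 L1-HIT; vc=[13]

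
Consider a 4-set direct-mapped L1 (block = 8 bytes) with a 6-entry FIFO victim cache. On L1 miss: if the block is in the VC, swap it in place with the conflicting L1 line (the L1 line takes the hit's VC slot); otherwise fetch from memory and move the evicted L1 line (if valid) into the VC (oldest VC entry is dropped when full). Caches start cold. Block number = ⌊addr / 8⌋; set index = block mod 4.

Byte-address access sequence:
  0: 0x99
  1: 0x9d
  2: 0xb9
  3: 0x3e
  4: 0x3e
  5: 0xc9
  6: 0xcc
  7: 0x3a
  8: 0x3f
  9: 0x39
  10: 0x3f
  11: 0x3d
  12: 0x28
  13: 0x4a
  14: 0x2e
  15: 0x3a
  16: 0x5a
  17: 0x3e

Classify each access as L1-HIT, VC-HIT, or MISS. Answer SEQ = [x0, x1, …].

0: 0x99 (blk 19, set 3) → MISS  vc=[]
1: 0x9d (blk 19, set 3) → L1-HIT  vc=[]
2: 0xb9 (blk 23, set 3) → MISS  vc=[19]
3: 0x3e (blk 7, set 3) → MISS  vc=[19, 23]
4: 0x3e (blk 7, set 3) → L1-HIT  vc=[19, 23]
5: 0xc9 (blk 25, set 1) → MISS  vc=[19, 23]
6: 0xcc (blk 25, set 1) → L1-HIT  vc=[19, 23]
7: 0x3a (blk 7, set 3) → L1-HIT  vc=[19, 23]
8: 0x3f (blk 7, set 3) → L1-HIT  vc=[19, 23]
9: 0x39 (blk 7, set 3) → L1-HIT  vc=[19, 23]
10: 0x3f (blk 7, set 3) → L1-HIT  vc=[19, 23]
11: 0x3d (blk 7, set 3) → L1-HIT  vc=[19, 23]
12: 0x28 (blk 5, set 1) → MISS  vc=[19, 23, 25]
13: 0x4a (blk 9, set 1) → MISS  vc=[19, 23, 25, 5]
14: 0x2e (blk 5, set 1) → VC-HIT  vc=[19, 23, 25, 9]
15: 0x3a (blk 7, set 3) → L1-HIT  vc=[19, 23, 25, 9]
16: 0x5a (blk 11, set 3) → MISS  vc=[19, 23, 25, 9, 7]
17: 0x3e (blk 7, set 3) → VC-HIT  vc=[19, 23, 25, 9, 11]

SEQ = [MISS, L1-HIT, MISS, MISS, L1-HIT, MISS, L1-HIT, L1-HIT, L1-HIT, L1-HIT, L1-HIT, L1-HIT, MISS, MISS, VC-HIT, L1-HIT, MISS, VC-HIT]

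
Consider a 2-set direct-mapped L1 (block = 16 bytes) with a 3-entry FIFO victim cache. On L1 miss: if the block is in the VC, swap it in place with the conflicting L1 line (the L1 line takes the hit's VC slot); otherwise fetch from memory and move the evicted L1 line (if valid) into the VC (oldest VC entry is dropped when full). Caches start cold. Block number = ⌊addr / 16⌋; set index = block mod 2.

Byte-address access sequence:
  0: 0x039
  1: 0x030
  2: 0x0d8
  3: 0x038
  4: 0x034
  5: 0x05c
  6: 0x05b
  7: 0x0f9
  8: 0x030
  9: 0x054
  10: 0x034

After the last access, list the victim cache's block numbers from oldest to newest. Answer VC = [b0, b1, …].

  [0] addr=0x39 blk=3 s=1: MISS | VC []
  [1] addr=0x30 blk=3 s=1: L1-HIT | VC []
  [2] addr=0xd8 blk=13 s=1: MISS | VC [3]
  [3] addr=0x38 blk=3 s=1: VC-HIT | VC [13]
  [4] addr=0x34 blk=3 s=1: L1-HIT | VC [13]
  [5] addr=0x5c blk=5 s=1: MISS | VC [13, 3]
  [6] addr=0x5b blk=5 s=1: L1-HIT | VC [13, 3]
  [7] addr=0xf9 blk=15 s=1: MISS | VC [13, 3, 5]
  [8] addr=0x30 blk=3 s=1: VC-HIT | VC [13, 15, 5]
  [9] addr=0x54 blk=5 s=1: VC-HIT | VC [13, 15, 3]
  [10] addr=0x34 blk=3 s=1: VC-HIT | VC [13, 15, 5]

VC = [13, 15, 5]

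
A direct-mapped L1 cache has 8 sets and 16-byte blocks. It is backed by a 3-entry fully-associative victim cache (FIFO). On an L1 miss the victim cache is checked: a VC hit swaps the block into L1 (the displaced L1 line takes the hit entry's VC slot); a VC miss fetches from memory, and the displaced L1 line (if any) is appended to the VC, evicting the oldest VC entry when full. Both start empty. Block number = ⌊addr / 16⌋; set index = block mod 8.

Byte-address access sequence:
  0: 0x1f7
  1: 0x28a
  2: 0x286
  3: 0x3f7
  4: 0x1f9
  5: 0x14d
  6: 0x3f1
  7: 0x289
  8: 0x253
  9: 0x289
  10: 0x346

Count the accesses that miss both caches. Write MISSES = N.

MISSES = 6

  [0] addr=0x1f7 blk=31 s=7: MISS | VC []
  [1] addr=0x28a blk=40 s=0: MISS | VC []
  [2] addr=0x286 blk=40 s=0: L1-HIT | VC []
  [3] addr=0x3f7 blk=63 s=7: MISS | VC [31]
  [4] addr=0x1f9 blk=31 s=7: VC-HIT | VC [63]
  [5] addr=0x14d blk=20 s=4: MISS | VC [63]
  [6] addr=0x3f1 blk=63 s=7: VC-HIT | VC [31]
  [7] addr=0x289 blk=40 s=0: L1-HIT | VC [31]
  [8] addr=0x253 blk=37 s=5: MISS | VC [31]
  [9] addr=0x289 blk=40 s=0: L1-HIT | VC [31]
  [10] addr=0x346 blk=52 s=4: MISS | VC [31, 20]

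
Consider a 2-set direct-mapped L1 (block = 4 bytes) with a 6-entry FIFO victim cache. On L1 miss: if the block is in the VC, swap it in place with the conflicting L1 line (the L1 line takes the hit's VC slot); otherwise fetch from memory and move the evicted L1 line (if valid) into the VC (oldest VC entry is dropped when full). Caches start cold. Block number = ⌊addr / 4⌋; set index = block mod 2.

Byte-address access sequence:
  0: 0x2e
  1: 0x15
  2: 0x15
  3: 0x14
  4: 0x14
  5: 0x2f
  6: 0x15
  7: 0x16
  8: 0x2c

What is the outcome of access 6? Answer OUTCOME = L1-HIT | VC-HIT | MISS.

OUTCOME = VC-HIT

0: 0x2e (blk 11, set 1) → MISS  vc=[]
1: 0x15 (blk 5, set 1) → MISS  vc=[11]
2: 0x15 (blk 5, set 1) → L1-HIT  vc=[11]
3: 0x14 (blk 5, set 1) → L1-HIT  vc=[11]
4: 0x14 (blk 5, set 1) → L1-HIT  vc=[11]
5: 0x2f (blk 11, set 1) → VC-HIT  vc=[5]
6: 0x15 (blk 5, set 1) → VC-HIT  vc=[11]
7: 0x16 (blk 5, set 1) → L1-HIT  vc=[11]
8: 0x2c (blk 11, set 1) → VC-HIT  vc=[5]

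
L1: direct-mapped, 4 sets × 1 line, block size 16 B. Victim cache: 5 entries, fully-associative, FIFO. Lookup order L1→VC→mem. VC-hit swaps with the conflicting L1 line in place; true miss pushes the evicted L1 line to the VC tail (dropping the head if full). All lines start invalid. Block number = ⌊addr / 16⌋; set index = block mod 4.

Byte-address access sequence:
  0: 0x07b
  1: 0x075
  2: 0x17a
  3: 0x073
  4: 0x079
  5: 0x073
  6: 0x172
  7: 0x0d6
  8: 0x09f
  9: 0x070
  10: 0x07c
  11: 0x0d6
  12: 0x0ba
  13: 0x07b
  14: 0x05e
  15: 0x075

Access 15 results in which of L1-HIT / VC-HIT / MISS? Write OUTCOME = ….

OUTCOME = L1-HIT

#0 0x7b→b7/s3 MISS; vc=[]
#1 0x75→b7/s3 L1-HIT; vc=[]
#2 0x17a→b23/s3 MISS; vc=[7]
#3 0x73→b7/s3 VC-HIT; vc=[23]
#4 0x79→b7/s3 L1-HIT; vc=[23]
#5 0x73→b7/s3 L1-HIT; vc=[23]
#6 0x172→b23/s3 VC-HIT; vc=[7]
#7 0xd6→b13/s1 MISS; vc=[7]
#8 0x9f→b9/s1 MISS; vc=[7,13]
#9 0x70→b7/s3 VC-HIT; vc=[23,13]
#10 0x7c→b7/s3 L1-HIT; vc=[23,13]
#11 0xd6→b13/s1 VC-HIT; vc=[23,9]
#12 0xba→b11/s3 MISS; vc=[23,9,7]
#13 0x7b→b7/s3 VC-HIT; vc=[23,9,11]
#14 0x5e→b5/s1 MISS; vc=[23,9,11,13]
#15 0x75→b7/s3 L1-HIT; vc=[23,9,11,13]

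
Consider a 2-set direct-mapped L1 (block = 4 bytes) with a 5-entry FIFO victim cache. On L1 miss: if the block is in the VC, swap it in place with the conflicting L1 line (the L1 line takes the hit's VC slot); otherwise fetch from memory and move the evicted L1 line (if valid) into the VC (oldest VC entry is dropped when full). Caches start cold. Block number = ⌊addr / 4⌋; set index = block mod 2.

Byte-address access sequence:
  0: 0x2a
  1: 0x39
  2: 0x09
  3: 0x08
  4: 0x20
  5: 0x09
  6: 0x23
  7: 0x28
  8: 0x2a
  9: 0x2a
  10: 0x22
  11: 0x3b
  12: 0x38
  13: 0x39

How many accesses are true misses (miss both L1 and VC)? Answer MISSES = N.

#0 0x2a→b10/s0 MISS; vc=[]
#1 0x39→b14/s0 MISS; vc=[10]
#2 0x9→b2/s0 MISS; vc=[10,14]
#3 0x8→b2/s0 L1-HIT; vc=[10,14]
#4 0x20→b8/s0 MISS; vc=[10,14,2]
#5 0x9→b2/s0 VC-HIT; vc=[10,14,8]
#6 0x23→b8/s0 VC-HIT; vc=[10,14,2]
#7 0x28→b10/s0 VC-HIT; vc=[8,14,2]
#8 0x2a→b10/s0 L1-HIT; vc=[8,14,2]
#9 0x2a→b10/s0 L1-HIT; vc=[8,14,2]
#10 0x22→b8/s0 VC-HIT; vc=[10,14,2]
#11 0x3b→b14/s0 VC-HIT; vc=[10,8,2]
#12 0x38→b14/s0 L1-HIT; vc=[10,8,2]
#13 0x39→b14/s0 L1-HIT; vc=[10,8,2]

MISSES = 4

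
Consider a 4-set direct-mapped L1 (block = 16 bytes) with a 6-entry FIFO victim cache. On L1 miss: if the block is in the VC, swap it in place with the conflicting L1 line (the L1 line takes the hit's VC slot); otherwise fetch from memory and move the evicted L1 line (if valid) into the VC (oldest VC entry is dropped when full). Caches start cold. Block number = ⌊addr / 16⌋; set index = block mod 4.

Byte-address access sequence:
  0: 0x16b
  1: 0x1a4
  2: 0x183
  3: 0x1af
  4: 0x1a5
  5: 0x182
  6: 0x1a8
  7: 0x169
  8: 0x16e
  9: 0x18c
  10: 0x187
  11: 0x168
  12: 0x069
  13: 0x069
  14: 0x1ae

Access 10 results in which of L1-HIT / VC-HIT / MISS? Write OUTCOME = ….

  [0] addr=0x16b blk=22 s=2: MISS | VC []
  [1] addr=0x1a4 blk=26 s=2: MISS | VC [22]
  [2] addr=0x183 blk=24 s=0: MISS | VC [22]
  [3] addr=0x1af blk=26 s=2: L1-HIT | VC [22]
  [4] addr=0x1a5 blk=26 s=2: L1-HIT | VC [22]
  [5] addr=0x182 blk=24 s=0: L1-HIT | VC [22]
  [6] addr=0x1a8 blk=26 s=2: L1-HIT | VC [22]
  [7] addr=0x169 blk=22 s=2: VC-HIT | VC [26]
  [8] addr=0x16e blk=22 s=2: L1-HIT | VC [26]
  [9] addr=0x18c blk=24 s=0: L1-HIT | VC [26]
  [10] addr=0x187 blk=24 s=0: L1-HIT | VC [26]
  [11] addr=0x168 blk=22 s=2: L1-HIT | VC [26]
  [12] addr=0x69 blk=6 s=2: MISS | VC [26, 22]
  [13] addr=0x69 blk=6 s=2: L1-HIT | VC [26, 22]
  [14] addr=0x1ae blk=26 s=2: VC-HIT | VC [6, 22]

OUTCOME = L1-HIT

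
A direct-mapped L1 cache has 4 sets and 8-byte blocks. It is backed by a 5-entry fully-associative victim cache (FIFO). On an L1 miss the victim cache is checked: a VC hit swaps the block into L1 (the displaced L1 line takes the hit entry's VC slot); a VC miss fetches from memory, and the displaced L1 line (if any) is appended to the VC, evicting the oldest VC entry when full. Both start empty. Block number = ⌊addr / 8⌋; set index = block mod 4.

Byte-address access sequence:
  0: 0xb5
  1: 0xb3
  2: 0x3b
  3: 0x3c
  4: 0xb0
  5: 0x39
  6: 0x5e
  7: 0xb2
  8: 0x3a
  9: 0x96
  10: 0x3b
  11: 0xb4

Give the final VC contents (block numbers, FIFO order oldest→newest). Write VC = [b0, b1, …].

0: 0xb5 (blk 22, set 2) → MISS  vc=[]
1: 0xb3 (blk 22, set 2) → L1-HIT  vc=[]
2: 0x3b (blk 7, set 3) → MISS  vc=[]
3: 0x3c (blk 7, set 3) → L1-HIT  vc=[]
4: 0xb0 (blk 22, set 2) → L1-HIT  vc=[]
5: 0x39 (blk 7, set 3) → L1-HIT  vc=[]
6: 0x5e (blk 11, set 3) → MISS  vc=[7]
7: 0xb2 (blk 22, set 2) → L1-HIT  vc=[7]
8: 0x3a (blk 7, set 3) → VC-HIT  vc=[11]
9: 0x96 (blk 18, set 2) → MISS  vc=[11, 22]
10: 0x3b (blk 7, set 3) → L1-HIT  vc=[11, 22]
11: 0xb4 (blk 22, set 2) → VC-HIT  vc=[11, 18]

VC = [11, 18]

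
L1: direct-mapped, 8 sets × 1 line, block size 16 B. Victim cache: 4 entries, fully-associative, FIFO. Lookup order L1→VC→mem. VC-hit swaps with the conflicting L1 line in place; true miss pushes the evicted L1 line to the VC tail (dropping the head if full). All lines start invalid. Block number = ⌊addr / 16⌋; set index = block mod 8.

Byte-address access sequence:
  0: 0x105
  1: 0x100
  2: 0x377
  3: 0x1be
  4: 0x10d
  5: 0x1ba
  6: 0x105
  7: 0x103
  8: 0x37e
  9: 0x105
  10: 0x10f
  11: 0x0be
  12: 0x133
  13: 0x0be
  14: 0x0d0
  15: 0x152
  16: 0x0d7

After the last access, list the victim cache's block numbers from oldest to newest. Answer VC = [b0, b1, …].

VC = [27, 19, 21]

0: 0x105 (blk 16, set 0) → MISS  vc=[]
1: 0x100 (blk 16, set 0) → L1-HIT  vc=[]
2: 0x377 (blk 55, set 7) → MISS  vc=[]
3: 0x1be (blk 27, set 3) → MISS  vc=[]
4: 0x10d (blk 16, set 0) → L1-HIT  vc=[]
5: 0x1ba (blk 27, set 3) → L1-HIT  vc=[]
6: 0x105 (blk 16, set 0) → L1-HIT  vc=[]
7: 0x103 (blk 16, set 0) → L1-HIT  vc=[]
8: 0x37e (blk 55, set 7) → L1-HIT  vc=[]
9: 0x105 (blk 16, set 0) → L1-HIT  vc=[]
10: 0x10f (blk 16, set 0) → L1-HIT  vc=[]
11: 0xbe (blk 11, set 3) → MISS  vc=[27]
12: 0x133 (blk 19, set 3) → MISS  vc=[27, 11]
13: 0xbe (blk 11, set 3) → VC-HIT  vc=[27, 19]
14: 0xd0 (blk 13, set 5) → MISS  vc=[27, 19]
15: 0x152 (blk 21, set 5) → MISS  vc=[27, 19, 13]
16: 0xd7 (blk 13, set 5) → VC-HIT  vc=[27, 19, 21]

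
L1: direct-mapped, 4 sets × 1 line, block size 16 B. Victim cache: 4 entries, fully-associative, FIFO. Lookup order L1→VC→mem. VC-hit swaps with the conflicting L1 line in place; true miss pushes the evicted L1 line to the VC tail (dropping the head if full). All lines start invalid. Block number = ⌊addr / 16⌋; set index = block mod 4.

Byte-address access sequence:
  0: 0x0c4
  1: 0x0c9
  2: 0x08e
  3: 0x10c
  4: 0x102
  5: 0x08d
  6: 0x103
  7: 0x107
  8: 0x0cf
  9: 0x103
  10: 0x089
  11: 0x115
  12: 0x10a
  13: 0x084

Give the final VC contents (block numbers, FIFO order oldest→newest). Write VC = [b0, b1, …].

#0 0xc4→b12/s0 MISS; vc=[]
#1 0xc9→b12/s0 L1-HIT; vc=[]
#2 0x8e→b8/s0 MISS; vc=[12]
#3 0x10c→b16/s0 MISS; vc=[12,8]
#4 0x102→b16/s0 L1-HIT; vc=[12,8]
#5 0x8d→b8/s0 VC-HIT; vc=[12,16]
#6 0x103→b16/s0 VC-HIT; vc=[12,8]
#7 0x107→b16/s0 L1-HIT; vc=[12,8]
#8 0xcf→b12/s0 VC-HIT; vc=[16,8]
#9 0x103→b16/s0 VC-HIT; vc=[12,8]
#10 0x89→b8/s0 VC-HIT; vc=[12,16]
#11 0x115→b17/s1 MISS; vc=[12,16]
#12 0x10a→b16/s0 VC-HIT; vc=[12,8]
#13 0x84→b8/s0 VC-HIT; vc=[12,16]

VC = [12, 16]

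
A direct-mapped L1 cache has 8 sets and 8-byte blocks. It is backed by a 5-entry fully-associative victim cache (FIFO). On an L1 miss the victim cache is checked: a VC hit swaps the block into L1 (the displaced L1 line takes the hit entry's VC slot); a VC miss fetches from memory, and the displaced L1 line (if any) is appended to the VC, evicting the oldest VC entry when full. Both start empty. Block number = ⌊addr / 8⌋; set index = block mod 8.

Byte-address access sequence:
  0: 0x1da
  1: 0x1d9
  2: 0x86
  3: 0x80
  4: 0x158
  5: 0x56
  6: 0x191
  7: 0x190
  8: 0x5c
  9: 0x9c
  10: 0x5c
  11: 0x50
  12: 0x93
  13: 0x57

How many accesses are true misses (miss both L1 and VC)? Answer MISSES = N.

MISSES = 8

  [0] addr=0x1da blk=59 s=3: MISS | VC []
  [1] addr=0x1d9 blk=59 s=3: L1-HIT | VC []
  [2] addr=0x86 blk=16 s=0: MISS | VC []
  [3] addr=0x80 blk=16 s=0: L1-HIT | VC []
  [4] addr=0x158 blk=43 s=3: MISS | VC [59]
  [5] addr=0x56 blk=10 s=2: MISS | VC [59]
  [6] addr=0x191 blk=50 s=2: MISS | VC [59, 10]
  [7] addr=0x190 blk=50 s=2: L1-HIT | VC [59, 10]
  [8] addr=0x5c blk=11 s=3: MISS | VC [59, 10, 43]
  [9] addr=0x9c blk=19 s=3: MISS | VC [59, 10, 43, 11]
  [10] addr=0x5c blk=11 s=3: VC-HIT | VC [59, 10, 43, 19]
  [11] addr=0x50 blk=10 s=2: VC-HIT | VC [59, 50, 43, 19]
  [12] addr=0x93 blk=18 s=2: MISS | VC [59, 50, 43, 19, 10]
  [13] addr=0x57 blk=10 s=2: VC-HIT | VC [59, 50, 43, 19, 18]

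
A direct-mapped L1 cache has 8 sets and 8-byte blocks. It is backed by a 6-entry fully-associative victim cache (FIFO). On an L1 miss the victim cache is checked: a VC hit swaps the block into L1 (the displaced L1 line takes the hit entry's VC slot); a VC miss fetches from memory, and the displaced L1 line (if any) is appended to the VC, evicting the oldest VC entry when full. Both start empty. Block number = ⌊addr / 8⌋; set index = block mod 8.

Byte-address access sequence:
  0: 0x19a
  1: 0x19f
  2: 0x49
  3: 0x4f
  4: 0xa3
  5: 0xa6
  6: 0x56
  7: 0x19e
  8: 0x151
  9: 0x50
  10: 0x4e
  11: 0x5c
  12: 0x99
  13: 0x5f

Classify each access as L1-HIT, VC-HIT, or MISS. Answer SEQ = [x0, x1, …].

SEQ = [MISS, L1-HIT, MISS, L1-HIT, MISS, L1-HIT, MISS, L1-HIT, MISS, VC-HIT, L1-HIT, MISS, MISS, VC-HIT]

  [0] addr=0x19a blk=51 s=3: MISS | VC []
  [1] addr=0x19f blk=51 s=3: L1-HIT | VC []
  [2] addr=0x49 blk=9 s=1: MISS | VC []
  [3] addr=0x4f blk=9 s=1: L1-HIT | VC []
  [4] addr=0xa3 blk=20 s=4: MISS | VC []
  [5] addr=0xa6 blk=20 s=4: L1-HIT | VC []
  [6] addr=0x56 blk=10 s=2: MISS | VC []
  [7] addr=0x19e blk=51 s=3: L1-HIT | VC []
  [8] addr=0x151 blk=42 s=2: MISS | VC [10]
  [9] addr=0x50 blk=10 s=2: VC-HIT | VC [42]
  [10] addr=0x4e blk=9 s=1: L1-HIT | VC [42]
  [11] addr=0x5c blk=11 s=3: MISS | VC [42, 51]
  [12] addr=0x99 blk=19 s=3: MISS | VC [42, 51, 11]
  [13] addr=0x5f blk=11 s=3: VC-HIT | VC [42, 51, 19]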